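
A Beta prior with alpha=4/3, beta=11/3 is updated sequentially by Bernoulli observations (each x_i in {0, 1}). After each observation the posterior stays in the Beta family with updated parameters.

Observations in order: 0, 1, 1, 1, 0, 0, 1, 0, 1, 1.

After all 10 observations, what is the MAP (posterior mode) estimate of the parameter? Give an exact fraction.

obs 1: x=0 → posterior Beta(4/3, 14/3)
obs 2: x=1 → posterior Beta(7/3, 14/3)
obs 3: x=1 → posterior Beta(10/3, 14/3)
obs 4: x=1 → posterior Beta(13/3, 14/3)
obs 5: x=0 → posterior Beta(13/3, 17/3)
obs 6: x=0 → posterior Beta(13/3, 20/3)
obs 7: x=1 → posterior Beta(16/3, 20/3)
obs 8: x=0 → posterior Beta(16/3, 23/3)
obs 9: x=1 → posterior Beta(19/3, 23/3)
obs 10: x=1 → posterior Beta(22/3, 23/3)

19/39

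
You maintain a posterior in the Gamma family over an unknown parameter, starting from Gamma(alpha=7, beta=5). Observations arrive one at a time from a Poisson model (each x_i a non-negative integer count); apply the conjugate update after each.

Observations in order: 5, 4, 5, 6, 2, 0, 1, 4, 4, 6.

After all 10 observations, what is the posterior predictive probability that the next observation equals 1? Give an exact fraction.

obs 1: x=5 → posterior Gamma(12, 6)
obs 2: x=4 → posterior Gamma(16, 7)
obs 3: x=5 → posterior Gamma(21, 8)
obs 4: x=6 → posterior Gamma(27, 9)
obs 5: x=2 → posterior Gamma(29, 10)
obs 6: x=0 → posterior Gamma(29, 11)
obs 7: x=1 → posterior Gamma(30, 12)
obs 8: x=4 → posterior Gamma(34, 13)
obs 9: x=4 → posterior Gamma(38, 14)
obs 10: x=6 → posterior Gamma(44, 15)

61575519362234692617283826621132902801036834716796875/383123885216472214589586756787577295904684780545900544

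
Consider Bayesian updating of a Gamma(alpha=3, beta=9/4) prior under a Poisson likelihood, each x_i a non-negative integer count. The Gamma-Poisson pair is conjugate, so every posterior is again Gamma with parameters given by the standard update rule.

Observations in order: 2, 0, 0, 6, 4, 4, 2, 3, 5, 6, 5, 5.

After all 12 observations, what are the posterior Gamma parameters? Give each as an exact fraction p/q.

obs 1: x=2 → posterior Gamma(5, 13/4)
obs 2: x=0 → posterior Gamma(5, 17/4)
obs 3: x=0 → posterior Gamma(5, 21/4)
obs 4: x=6 → posterior Gamma(11, 25/4)
obs 5: x=4 → posterior Gamma(15, 29/4)
obs 6: x=4 → posterior Gamma(19, 33/4)
obs 7: x=2 → posterior Gamma(21, 37/4)
obs 8: x=3 → posterior Gamma(24, 41/4)
obs 9: x=5 → posterior Gamma(29, 45/4)
obs 10: x=6 → posterior Gamma(35, 49/4)
obs 11: x=5 → posterior Gamma(40, 53/4)
obs 12: x=5 → posterior Gamma(45, 57/4)

alpha=45, beta=57/4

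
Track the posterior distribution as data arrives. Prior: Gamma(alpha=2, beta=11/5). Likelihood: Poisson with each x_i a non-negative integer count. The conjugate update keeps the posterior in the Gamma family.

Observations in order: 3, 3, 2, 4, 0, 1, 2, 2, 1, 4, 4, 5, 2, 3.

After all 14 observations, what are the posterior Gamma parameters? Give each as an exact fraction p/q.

obs 1: x=3 → posterior Gamma(5, 16/5)
obs 2: x=3 → posterior Gamma(8, 21/5)
obs 3: x=2 → posterior Gamma(10, 26/5)
obs 4: x=4 → posterior Gamma(14, 31/5)
obs 5: x=0 → posterior Gamma(14, 36/5)
obs 6: x=1 → posterior Gamma(15, 41/5)
obs 7: x=2 → posterior Gamma(17, 46/5)
obs 8: x=2 → posterior Gamma(19, 51/5)
obs 9: x=1 → posterior Gamma(20, 56/5)
obs 10: x=4 → posterior Gamma(24, 61/5)
obs 11: x=4 → posterior Gamma(28, 66/5)
obs 12: x=5 → posterior Gamma(33, 71/5)
obs 13: x=2 → posterior Gamma(35, 76/5)
obs 14: x=3 → posterior Gamma(38, 81/5)

alpha=38, beta=81/5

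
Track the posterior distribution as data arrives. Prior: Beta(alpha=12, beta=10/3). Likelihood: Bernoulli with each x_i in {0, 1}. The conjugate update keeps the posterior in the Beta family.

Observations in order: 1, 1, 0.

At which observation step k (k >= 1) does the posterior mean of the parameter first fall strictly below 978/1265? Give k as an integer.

k = 3

obs 1: x=1 → posterior Beta(13, 10/3)
obs 2: x=1 → posterior Beta(14, 10/3)
obs 3: x=0 → posterior Beta(14, 13/3)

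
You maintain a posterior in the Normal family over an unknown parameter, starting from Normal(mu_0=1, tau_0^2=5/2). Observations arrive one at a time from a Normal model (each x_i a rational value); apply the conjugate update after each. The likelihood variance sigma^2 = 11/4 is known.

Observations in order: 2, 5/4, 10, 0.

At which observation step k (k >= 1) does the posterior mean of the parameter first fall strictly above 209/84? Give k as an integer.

k = 3

obs 1: x=2 → posterior Normal(31/21, 55/42)
obs 2: x=5/4 → posterior Normal(87/62, 55/62)
obs 3: x=10 → posterior Normal(7/2, 55/82)
obs 4: x=0 → posterior Normal(287/102, 55/102)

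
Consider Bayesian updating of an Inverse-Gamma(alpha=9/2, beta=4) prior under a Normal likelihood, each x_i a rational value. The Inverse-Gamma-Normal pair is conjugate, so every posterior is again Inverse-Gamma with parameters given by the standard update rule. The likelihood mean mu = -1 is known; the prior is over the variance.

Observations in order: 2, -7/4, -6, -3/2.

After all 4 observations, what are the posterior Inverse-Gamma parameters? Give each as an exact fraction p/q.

obs 1: x=2 → posterior Inverse-Gamma(5, 17/2)
obs 2: x=-7/4 → posterior Inverse-Gamma(11/2, 281/32)
obs 3: x=-6 → posterior Inverse-Gamma(6, 681/32)
obs 4: x=-3/2 → posterior Inverse-Gamma(13/2, 685/32)

alpha=13/2, beta=685/32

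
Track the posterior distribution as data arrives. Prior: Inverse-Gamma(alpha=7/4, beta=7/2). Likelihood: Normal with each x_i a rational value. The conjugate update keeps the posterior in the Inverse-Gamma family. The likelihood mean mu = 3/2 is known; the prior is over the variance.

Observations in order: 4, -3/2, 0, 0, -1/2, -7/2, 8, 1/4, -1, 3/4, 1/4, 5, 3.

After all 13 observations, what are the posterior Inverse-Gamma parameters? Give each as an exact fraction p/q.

alpha=33/4, beta=1959/32

obs 1: x=4 → posterior Inverse-Gamma(9/4, 53/8)
obs 2: x=-3/2 → posterior Inverse-Gamma(11/4, 89/8)
obs 3: x=0 → posterior Inverse-Gamma(13/4, 49/4)
obs 4: x=0 → posterior Inverse-Gamma(15/4, 107/8)
obs 5: x=-1/2 → posterior Inverse-Gamma(17/4, 123/8)
obs 6: x=-7/2 → posterior Inverse-Gamma(19/4, 223/8)
obs 7: x=8 → posterior Inverse-Gamma(21/4, 49)
obs 8: x=1/4 → posterior Inverse-Gamma(23/4, 1593/32)
obs 9: x=-1 → posterior Inverse-Gamma(25/4, 1693/32)
obs 10: x=3/4 → posterior Inverse-Gamma(27/4, 851/16)
obs 11: x=1/4 → posterior Inverse-Gamma(29/4, 1727/32)
obs 12: x=5 → posterior Inverse-Gamma(31/4, 1923/32)
obs 13: x=3 → posterior Inverse-Gamma(33/4, 1959/32)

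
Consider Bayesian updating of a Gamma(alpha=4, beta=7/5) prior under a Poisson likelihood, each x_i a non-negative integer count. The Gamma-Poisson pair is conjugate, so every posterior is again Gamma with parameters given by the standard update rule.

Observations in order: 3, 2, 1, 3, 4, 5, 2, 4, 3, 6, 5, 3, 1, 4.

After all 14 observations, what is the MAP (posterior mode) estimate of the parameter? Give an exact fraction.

35/11

obs 1: x=3 → posterior Gamma(7, 12/5)
obs 2: x=2 → posterior Gamma(9, 17/5)
obs 3: x=1 → posterior Gamma(10, 22/5)
obs 4: x=3 → posterior Gamma(13, 27/5)
obs 5: x=4 → posterior Gamma(17, 32/5)
obs 6: x=5 → posterior Gamma(22, 37/5)
obs 7: x=2 → posterior Gamma(24, 42/5)
obs 8: x=4 → posterior Gamma(28, 47/5)
obs 9: x=3 → posterior Gamma(31, 52/5)
obs 10: x=6 → posterior Gamma(37, 57/5)
obs 11: x=5 → posterior Gamma(42, 62/5)
obs 12: x=3 → posterior Gamma(45, 67/5)
obs 13: x=1 → posterior Gamma(46, 72/5)
obs 14: x=4 → posterior Gamma(50, 77/5)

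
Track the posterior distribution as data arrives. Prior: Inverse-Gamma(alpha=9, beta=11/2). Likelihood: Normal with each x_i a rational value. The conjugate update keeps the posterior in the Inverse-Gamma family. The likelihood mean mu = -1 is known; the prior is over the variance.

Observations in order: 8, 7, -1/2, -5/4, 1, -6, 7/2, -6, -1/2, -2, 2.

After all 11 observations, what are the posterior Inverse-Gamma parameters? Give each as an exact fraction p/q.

obs 1: x=8 → posterior Inverse-Gamma(19/2, 46)
obs 2: x=7 → posterior Inverse-Gamma(10, 78)
obs 3: x=-1/2 → posterior Inverse-Gamma(21/2, 625/8)
obs 4: x=-5/4 → posterior Inverse-Gamma(11, 2501/32)
obs 5: x=1 → posterior Inverse-Gamma(23/2, 2565/32)
obs 6: x=-6 → posterior Inverse-Gamma(12, 2965/32)
obs 7: x=7/2 → posterior Inverse-Gamma(25/2, 3289/32)
obs 8: x=-6 → posterior Inverse-Gamma(13, 3689/32)
obs 9: x=-1/2 → posterior Inverse-Gamma(27/2, 3693/32)
obs 10: x=-2 → posterior Inverse-Gamma(14, 3709/32)
obs 11: x=2 → posterior Inverse-Gamma(29/2, 3853/32)

alpha=29/2, beta=3853/32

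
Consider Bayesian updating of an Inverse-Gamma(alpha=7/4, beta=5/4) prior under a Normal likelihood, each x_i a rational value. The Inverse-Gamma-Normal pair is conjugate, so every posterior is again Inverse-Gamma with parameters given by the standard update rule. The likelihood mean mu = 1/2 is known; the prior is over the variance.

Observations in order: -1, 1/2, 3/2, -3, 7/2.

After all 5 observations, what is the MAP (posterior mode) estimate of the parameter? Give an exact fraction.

18/7

obs 1: x=-1 → posterior Inverse-Gamma(9/4, 19/8)
obs 2: x=1/2 → posterior Inverse-Gamma(11/4, 19/8)
obs 3: x=3/2 → posterior Inverse-Gamma(13/4, 23/8)
obs 4: x=-3 → posterior Inverse-Gamma(15/4, 9)
obs 5: x=7/2 → posterior Inverse-Gamma(17/4, 27/2)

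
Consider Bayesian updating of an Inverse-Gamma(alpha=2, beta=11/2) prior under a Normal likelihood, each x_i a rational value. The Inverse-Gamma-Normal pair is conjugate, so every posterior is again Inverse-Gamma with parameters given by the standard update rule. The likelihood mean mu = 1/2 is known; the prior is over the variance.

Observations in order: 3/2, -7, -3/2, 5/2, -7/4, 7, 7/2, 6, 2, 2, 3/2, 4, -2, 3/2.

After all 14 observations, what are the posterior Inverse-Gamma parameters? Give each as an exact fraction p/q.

alpha=9, beta=3005/32

obs 1: x=3/2 → posterior Inverse-Gamma(5/2, 6)
obs 2: x=-7 → posterior Inverse-Gamma(3, 273/8)
obs 3: x=-3/2 → posterior Inverse-Gamma(7/2, 289/8)
obs 4: x=5/2 → posterior Inverse-Gamma(4, 305/8)
obs 5: x=-7/4 → posterior Inverse-Gamma(9/2, 1301/32)
obs 6: x=7 → posterior Inverse-Gamma(5, 1977/32)
obs 7: x=7/2 → posterior Inverse-Gamma(11/2, 2121/32)
obs 8: x=6 → posterior Inverse-Gamma(6, 2605/32)
obs 9: x=2 → posterior Inverse-Gamma(13/2, 2641/32)
obs 10: x=2 → posterior Inverse-Gamma(7, 2677/32)
obs 11: x=3/2 → posterior Inverse-Gamma(15/2, 2693/32)
obs 12: x=4 → posterior Inverse-Gamma(8, 2889/32)
obs 13: x=-2 → posterior Inverse-Gamma(17/2, 2989/32)
obs 14: x=3/2 → posterior Inverse-Gamma(9, 3005/32)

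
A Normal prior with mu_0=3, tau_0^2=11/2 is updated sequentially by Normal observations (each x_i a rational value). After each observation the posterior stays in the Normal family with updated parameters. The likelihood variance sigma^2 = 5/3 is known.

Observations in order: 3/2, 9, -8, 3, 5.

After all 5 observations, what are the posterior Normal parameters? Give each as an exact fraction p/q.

obs 1: x=3/2 → posterior Normal(159/86, 55/43)
obs 2: x=9 → posterior Normal(753/152, 55/76)
obs 3: x=-8 → posterior Normal(225/218, 55/109)
obs 4: x=3 → posterior Normal(423/284, 55/142)
obs 5: x=5 → posterior Normal(753/350, 11/35)

mu_0=753/350, tau_0^2=11/35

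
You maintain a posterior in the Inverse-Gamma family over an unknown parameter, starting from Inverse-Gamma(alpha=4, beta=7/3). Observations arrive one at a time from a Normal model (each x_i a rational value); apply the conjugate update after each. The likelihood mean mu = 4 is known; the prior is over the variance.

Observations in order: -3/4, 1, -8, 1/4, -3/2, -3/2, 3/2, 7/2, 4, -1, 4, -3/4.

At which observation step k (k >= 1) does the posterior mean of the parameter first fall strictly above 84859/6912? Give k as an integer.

k = 3

obs 1: x=-3/4 → posterior Inverse-Gamma(9/2, 1307/96)
obs 2: x=1 → posterior Inverse-Gamma(5, 1739/96)
obs 3: x=-8 → posterior Inverse-Gamma(11/2, 8651/96)
obs 4: x=1/4 → posterior Inverse-Gamma(6, 4663/48)
obs 5: x=-3/2 → posterior Inverse-Gamma(13/2, 5389/48)
obs 6: x=-3/2 → posterior Inverse-Gamma(7, 6115/48)
obs 7: x=3/2 → posterior Inverse-Gamma(15/2, 6265/48)
obs 8: x=7/2 → posterior Inverse-Gamma(8, 6271/48)
obs 9: x=4 → posterior Inverse-Gamma(17/2, 6271/48)
obs 10: x=-1 → posterior Inverse-Gamma(9, 6871/48)
obs 11: x=4 → posterior Inverse-Gamma(19/2, 6871/48)
obs 12: x=-3/4 → posterior Inverse-Gamma(10, 14825/96)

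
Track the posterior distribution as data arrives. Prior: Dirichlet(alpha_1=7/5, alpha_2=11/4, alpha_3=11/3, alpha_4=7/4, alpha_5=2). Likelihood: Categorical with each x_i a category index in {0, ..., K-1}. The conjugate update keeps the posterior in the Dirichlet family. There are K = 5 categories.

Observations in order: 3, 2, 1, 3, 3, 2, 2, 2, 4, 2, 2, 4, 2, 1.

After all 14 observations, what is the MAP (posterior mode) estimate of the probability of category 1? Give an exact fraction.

obs 1: x=3 → posterior Dirichlet(7/5, 11/4, 11/3, 11/4, 2)
obs 2: x=2 → posterior Dirichlet(7/5, 11/4, 14/3, 11/4, 2)
obs 3: x=1 → posterior Dirichlet(7/5, 15/4, 14/3, 11/4, 2)
obs 4: x=3 → posterior Dirichlet(7/5, 15/4, 14/3, 15/4, 2)
obs 5: x=3 → posterior Dirichlet(7/5, 15/4, 14/3, 19/4, 2)
obs 6: x=2 → posterior Dirichlet(7/5, 15/4, 17/3, 19/4, 2)
obs 7: x=2 → posterior Dirichlet(7/5, 15/4, 20/3, 19/4, 2)
obs 8: x=2 → posterior Dirichlet(7/5, 15/4, 23/3, 19/4, 2)
obs 9: x=4 → posterior Dirichlet(7/5, 15/4, 23/3, 19/4, 3)
obs 10: x=2 → posterior Dirichlet(7/5, 15/4, 26/3, 19/4, 3)
obs 11: x=2 → posterior Dirichlet(7/5, 15/4, 29/3, 19/4, 3)
obs 12: x=4 → posterior Dirichlet(7/5, 15/4, 29/3, 19/4, 4)
obs 13: x=2 → posterior Dirichlet(7/5, 15/4, 32/3, 19/4, 4)
obs 14: x=1 → posterior Dirichlet(7/5, 19/4, 32/3, 19/4, 4)

225/1234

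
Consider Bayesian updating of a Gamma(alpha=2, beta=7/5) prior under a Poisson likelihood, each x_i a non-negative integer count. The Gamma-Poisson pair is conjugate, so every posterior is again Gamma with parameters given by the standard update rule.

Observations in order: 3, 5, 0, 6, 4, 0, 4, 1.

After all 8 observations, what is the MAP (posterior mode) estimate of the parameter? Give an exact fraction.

120/47

obs 1: x=3 → posterior Gamma(5, 12/5)
obs 2: x=5 → posterior Gamma(10, 17/5)
obs 3: x=0 → posterior Gamma(10, 22/5)
obs 4: x=6 → posterior Gamma(16, 27/5)
obs 5: x=4 → posterior Gamma(20, 32/5)
obs 6: x=0 → posterior Gamma(20, 37/5)
obs 7: x=4 → posterior Gamma(24, 42/5)
obs 8: x=1 → posterior Gamma(25, 47/5)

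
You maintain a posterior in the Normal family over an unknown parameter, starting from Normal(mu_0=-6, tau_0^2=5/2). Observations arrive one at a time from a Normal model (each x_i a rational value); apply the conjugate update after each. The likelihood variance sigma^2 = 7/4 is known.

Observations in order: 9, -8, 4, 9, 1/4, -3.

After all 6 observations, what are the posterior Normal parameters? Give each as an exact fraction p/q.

mu_0=141/134, tau_0^2=35/134

obs 1: x=9 → posterior Normal(48/17, 35/34)
obs 2: x=-8 → posterior Normal(-32/27, 35/54)
obs 3: x=4 → posterior Normal(8/37, 35/74)
obs 4: x=9 → posterior Normal(98/47, 35/94)
obs 5: x=1/4 → posterior Normal(67/38, 35/114)
obs 6: x=-3 → posterior Normal(141/134, 35/134)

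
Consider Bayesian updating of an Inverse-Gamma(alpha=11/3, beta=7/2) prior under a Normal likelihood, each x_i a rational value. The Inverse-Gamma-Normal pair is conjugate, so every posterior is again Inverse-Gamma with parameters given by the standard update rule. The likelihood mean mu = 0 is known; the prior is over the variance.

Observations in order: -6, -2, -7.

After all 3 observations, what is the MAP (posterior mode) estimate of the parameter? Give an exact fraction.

obs 1: x=-6 → posterior Inverse-Gamma(25/6, 43/2)
obs 2: x=-2 → posterior Inverse-Gamma(14/3, 47/2)
obs 3: x=-7 → posterior Inverse-Gamma(31/6, 48)

288/37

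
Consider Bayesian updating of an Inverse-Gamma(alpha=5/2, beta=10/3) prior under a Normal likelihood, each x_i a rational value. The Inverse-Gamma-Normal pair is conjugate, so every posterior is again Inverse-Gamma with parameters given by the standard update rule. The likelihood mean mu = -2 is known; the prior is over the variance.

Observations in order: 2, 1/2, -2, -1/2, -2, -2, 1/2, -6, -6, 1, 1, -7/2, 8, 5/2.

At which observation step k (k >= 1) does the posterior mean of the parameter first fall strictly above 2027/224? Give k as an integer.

obs 1: x=2 → posterior Inverse-Gamma(3, 34/3)
obs 2: x=1/2 → posterior Inverse-Gamma(7/2, 347/24)
obs 3: x=-2 → posterior Inverse-Gamma(4, 347/24)
obs 4: x=-1/2 → posterior Inverse-Gamma(9/2, 187/12)
obs 5: x=-2 → posterior Inverse-Gamma(5, 187/12)
obs 6: x=-2 → posterior Inverse-Gamma(11/2, 187/12)
obs 7: x=1/2 → posterior Inverse-Gamma(6, 449/24)
obs 8: x=-6 → posterior Inverse-Gamma(13/2, 641/24)
obs 9: x=-6 → posterior Inverse-Gamma(7, 833/24)
obs 10: x=1 → posterior Inverse-Gamma(15/2, 941/24)
obs 11: x=1 → posterior Inverse-Gamma(8, 1049/24)
obs 12: x=-7/2 → posterior Inverse-Gamma(17/2, 269/6)
obs 13: x=8 → posterior Inverse-Gamma(9, 569/6)
obs 14: x=5/2 → posterior Inverse-Gamma(19/2, 2519/24)

k = 13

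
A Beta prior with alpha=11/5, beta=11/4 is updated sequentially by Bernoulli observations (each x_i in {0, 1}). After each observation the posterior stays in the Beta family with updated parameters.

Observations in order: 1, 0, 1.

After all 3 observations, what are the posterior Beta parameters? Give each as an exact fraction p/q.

alpha=21/5, beta=15/4

obs 1: x=1 → posterior Beta(16/5, 11/4)
obs 2: x=0 → posterior Beta(16/5, 15/4)
obs 3: x=1 → posterior Beta(21/5, 15/4)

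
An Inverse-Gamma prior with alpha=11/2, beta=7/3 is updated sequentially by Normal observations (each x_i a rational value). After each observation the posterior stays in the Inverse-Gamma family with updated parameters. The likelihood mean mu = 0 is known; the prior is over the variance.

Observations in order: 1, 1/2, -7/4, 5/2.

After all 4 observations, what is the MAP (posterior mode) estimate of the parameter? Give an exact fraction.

43/48

obs 1: x=1 → posterior Inverse-Gamma(6, 17/6)
obs 2: x=1/2 → posterior Inverse-Gamma(13/2, 71/24)
obs 3: x=-7/4 → posterior Inverse-Gamma(7, 431/96)
obs 4: x=5/2 → posterior Inverse-Gamma(15/2, 731/96)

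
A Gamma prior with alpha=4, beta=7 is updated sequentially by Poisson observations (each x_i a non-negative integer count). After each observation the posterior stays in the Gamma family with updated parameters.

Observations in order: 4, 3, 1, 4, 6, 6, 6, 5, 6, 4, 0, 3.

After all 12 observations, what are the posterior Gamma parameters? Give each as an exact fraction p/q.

obs 1: x=4 → posterior Gamma(8, 8)
obs 2: x=3 → posterior Gamma(11, 9)
obs 3: x=1 → posterior Gamma(12, 10)
obs 4: x=4 → posterior Gamma(16, 11)
obs 5: x=6 → posterior Gamma(22, 12)
obs 6: x=6 → posterior Gamma(28, 13)
obs 7: x=6 → posterior Gamma(34, 14)
obs 8: x=5 → posterior Gamma(39, 15)
obs 9: x=6 → posterior Gamma(45, 16)
obs 10: x=4 → posterior Gamma(49, 17)
obs 11: x=0 → posterior Gamma(49, 18)
obs 12: x=3 → posterior Gamma(52, 19)

alpha=52, beta=19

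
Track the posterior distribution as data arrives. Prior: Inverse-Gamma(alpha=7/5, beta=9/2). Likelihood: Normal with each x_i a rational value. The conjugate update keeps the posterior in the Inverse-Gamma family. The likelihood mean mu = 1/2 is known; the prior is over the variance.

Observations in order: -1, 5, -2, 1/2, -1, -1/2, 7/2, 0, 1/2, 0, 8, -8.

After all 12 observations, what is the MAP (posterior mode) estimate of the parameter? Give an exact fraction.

895/84

obs 1: x=-1 → posterior Inverse-Gamma(19/10, 45/8)
obs 2: x=5 → posterior Inverse-Gamma(12/5, 63/4)
obs 3: x=-2 → posterior Inverse-Gamma(29/10, 151/8)
obs 4: x=1/2 → posterior Inverse-Gamma(17/5, 151/8)
obs 5: x=-1 → posterior Inverse-Gamma(39/10, 20)
obs 6: x=-1/2 → posterior Inverse-Gamma(22/5, 41/2)
obs 7: x=7/2 → posterior Inverse-Gamma(49/10, 25)
obs 8: x=0 → posterior Inverse-Gamma(27/5, 201/8)
obs 9: x=1/2 → posterior Inverse-Gamma(59/10, 201/8)
obs 10: x=0 → posterior Inverse-Gamma(32/5, 101/4)
obs 11: x=8 → posterior Inverse-Gamma(69/10, 427/8)
obs 12: x=-8 → posterior Inverse-Gamma(37/5, 179/2)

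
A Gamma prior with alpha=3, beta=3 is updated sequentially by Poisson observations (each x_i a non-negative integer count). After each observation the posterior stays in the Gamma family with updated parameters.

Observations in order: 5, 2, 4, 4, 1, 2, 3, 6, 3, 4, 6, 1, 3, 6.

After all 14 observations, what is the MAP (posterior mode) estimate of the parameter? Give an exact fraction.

obs 1: x=5 → posterior Gamma(8, 4)
obs 2: x=2 → posterior Gamma(10, 5)
obs 3: x=4 → posterior Gamma(14, 6)
obs 4: x=4 → posterior Gamma(18, 7)
obs 5: x=1 → posterior Gamma(19, 8)
obs 6: x=2 → posterior Gamma(21, 9)
obs 7: x=3 → posterior Gamma(24, 10)
obs 8: x=6 → posterior Gamma(30, 11)
obs 9: x=3 → posterior Gamma(33, 12)
obs 10: x=4 → posterior Gamma(37, 13)
obs 11: x=6 → posterior Gamma(43, 14)
obs 12: x=1 → posterior Gamma(44, 15)
obs 13: x=3 → posterior Gamma(47, 16)
obs 14: x=6 → posterior Gamma(53, 17)

52/17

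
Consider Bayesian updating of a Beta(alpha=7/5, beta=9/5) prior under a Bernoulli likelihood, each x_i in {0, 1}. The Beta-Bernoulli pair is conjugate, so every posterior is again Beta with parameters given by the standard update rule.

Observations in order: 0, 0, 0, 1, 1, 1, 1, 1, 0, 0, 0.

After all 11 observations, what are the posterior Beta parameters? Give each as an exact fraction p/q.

alpha=32/5, beta=39/5

obs 1: x=0 → posterior Beta(7/5, 14/5)
obs 2: x=0 → posterior Beta(7/5, 19/5)
obs 3: x=0 → posterior Beta(7/5, 24/5)
obs 4: x=1 → posterior Beta(12/5, 24/5)
obs 5: x=1 → posterior Beta(17/5, 24/5)
obs 6: x=1 → posterior Beta(22/5, 24/5)
obs 7: x=1 → posterior Beta(27/5, 24/5)
obs 8: x=1 → posterior Beta(32/5, 24/5)
obs 9: x=0 → posterior Beta(32/5, 29/5)
obs 10: x=0 → posterior Beta(32/5, 34/5)
obs 11: x=0 → posterior Beta(32/5, 39/5)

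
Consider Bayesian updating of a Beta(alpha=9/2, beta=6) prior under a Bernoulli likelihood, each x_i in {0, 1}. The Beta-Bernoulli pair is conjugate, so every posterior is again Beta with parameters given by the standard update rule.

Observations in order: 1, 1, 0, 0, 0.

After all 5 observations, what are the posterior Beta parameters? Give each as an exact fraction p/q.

obs 1: x=1 → posterior Beta(11/2, 6)
obs 2: x=1 → posterior Beta(13/2, 6)
obs 3: x=0 → posterior Beta(13/2, 7)
obs 4: x=0 → posterior Beta(13/2, 8)
obs 5: x=0 → posterior Beta(13/2, 9)

alpha=13/2, beta=9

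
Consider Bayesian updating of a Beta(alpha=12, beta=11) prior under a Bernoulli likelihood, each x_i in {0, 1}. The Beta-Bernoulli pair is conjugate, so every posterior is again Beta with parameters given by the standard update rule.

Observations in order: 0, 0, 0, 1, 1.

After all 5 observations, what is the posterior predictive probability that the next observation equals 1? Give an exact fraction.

obs 1: x=0 → posterior Beta(12, 12)
obs 2: x=0 → posterior Beta(12, 13)
obs 3: x=0 → posterior Beta(12, 14)
obs 4: x=1 → posterior Beta(13, 14)
obs 5: x=1 → posterior Beta(14, 14)

1/2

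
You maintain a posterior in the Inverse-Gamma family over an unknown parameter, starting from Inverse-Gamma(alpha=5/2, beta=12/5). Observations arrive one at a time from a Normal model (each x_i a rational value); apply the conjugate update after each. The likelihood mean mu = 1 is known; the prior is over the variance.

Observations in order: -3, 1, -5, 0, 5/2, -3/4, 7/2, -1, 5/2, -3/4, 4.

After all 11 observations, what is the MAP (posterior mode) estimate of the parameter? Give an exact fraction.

1169/240

obs 1: x=-3 → posterior Inverse-Gamma(3, 52/5)
obs 2: x=1 → posterior Inverse-Gamma(7/2, 52/5)
obs 3: x=-5 → posterior Inverse-Gamma(4, 142/5)
obs 4: x=0 → posterior Inverse-Gamma(9/2, 289/10)
obs 5: x=5/2 → posterior Inverse-Gamma(5, 1201/40)
obs 6: x=-3/4 → posterior Inverse-Gamma(11/2, 5049/160)
obs 7: x=7/2 → posterior Inverse-Gamma(6, 5549/160)
obs 8: x=-1 → posterior Inverse-Gamma(13/2, 5869/160)
obs 9: x=5/2 → posterior Inverse-Gamma(7, 6049/160)
obs 10: x=-3/4 → posterior Inverse-Gamma(15/2, 3147/80)
obs 11: x=4 → posterior Inverse-Gamma(8, 3507/80)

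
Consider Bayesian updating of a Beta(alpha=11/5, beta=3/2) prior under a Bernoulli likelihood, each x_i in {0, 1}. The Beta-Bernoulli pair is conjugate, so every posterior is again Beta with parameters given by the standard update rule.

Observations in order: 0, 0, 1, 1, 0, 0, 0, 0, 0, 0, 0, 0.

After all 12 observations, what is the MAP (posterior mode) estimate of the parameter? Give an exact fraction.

obs 1: x=0 → posterior Beta(11/5, 5/2)
obs 2: x=0 → posterior Beta(11/5, 7/2)
obs 3: x=1 → posterior Beta(16/5, 7/2)
obs 4: x=1 → posterior Beta(21/5, 7/2)
obs 5: x=0 → posterior Beta(21/5, 9/2)
obs 6: x=0 → posterior Beta(21/5, 11/2)
obs 7: x=0 → posterior Beta(21/5, 13/2)
obs 8: x=0 → posterior Beta(21/5, 15/2)
obs 9: x=0 → posterior Beta(21/5, 17/2)
obs 10: x=0 → posterior Beta(21/5, 19/2)
obs 11: x=0 → posterior Beta(21/5, 21/2)
obs 12: x=0 → posterior Beta(21/5, 23/2)

32/137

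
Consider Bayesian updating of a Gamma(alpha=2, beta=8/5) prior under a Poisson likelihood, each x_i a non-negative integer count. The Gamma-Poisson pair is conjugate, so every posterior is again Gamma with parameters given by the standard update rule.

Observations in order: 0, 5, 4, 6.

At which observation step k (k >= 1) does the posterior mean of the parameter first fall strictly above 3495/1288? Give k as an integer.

k = 4

obs 1: x=0 → posterior Gamma(2, 13/5)
obs 2: x=5 → posterior Gamma(7, 18/5)
obs 3: x=4 → posterior Gamma(11, 23/5)
obs 4: x=6 → posterior Gamma(17, 28/5)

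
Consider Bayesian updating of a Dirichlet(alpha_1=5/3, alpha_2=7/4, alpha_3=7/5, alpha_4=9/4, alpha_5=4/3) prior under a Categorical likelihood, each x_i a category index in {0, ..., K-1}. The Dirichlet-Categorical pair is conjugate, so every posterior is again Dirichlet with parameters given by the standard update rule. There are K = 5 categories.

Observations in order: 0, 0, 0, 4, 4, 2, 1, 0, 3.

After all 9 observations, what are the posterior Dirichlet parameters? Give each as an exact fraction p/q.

obs 1: x=0 → posterior Dirichlet(8/3, 7/4, 7/5, 9/4, 4/3)
obs 2: x=0 → posterior Dirichlet(11/3, 7/4, 7/5, 9/4, 4/3)
obs 3: x=0 → posterior Dirichlet(14/3, 7/4, 7/5, 9/4, 4/3)
obs 4: x=4 → posterior Dirichlet(14/3, 7/4, 7/5, 9/4, 7/3)
obs 5: x=4 → posterior Dirichlet(14/3, 7/4, 7/5, 9/4, 10/3)
obs 6: x=2 → posterior Dirichlet(14/3, 7/4, 12/5, 9/4, 10/3)
obs 7: x=1 → posterior Dirichlet(14/3, 11/4, 12/5, 9/4, 10/3)
obs 8: x=0 → posterior Dirichlet(17/3, 11/4, 12/5, 9/4, 10/3)
obs 9: x=3 → posterior Dirichlet(17/3, 11/4, 12/5, 13/4, 10/3)

alpha_1=17/3, alpha_2=11/4, alpha_3=12/5, alpha_4=13/4, alpha_5=10/3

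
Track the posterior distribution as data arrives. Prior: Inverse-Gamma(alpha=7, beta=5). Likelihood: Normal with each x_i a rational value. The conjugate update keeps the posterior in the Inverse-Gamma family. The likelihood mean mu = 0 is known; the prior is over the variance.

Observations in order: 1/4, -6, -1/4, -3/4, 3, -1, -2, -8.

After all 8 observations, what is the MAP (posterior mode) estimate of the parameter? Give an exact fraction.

665/128

obs 1: x=1/4 → posterior Inverse-Gamma(15/2, 161/32)
obs 2: x=-6 → posterior Inverse-Gamma(8, 737/32)
obs 3: x=-1/4 → posterior Inverse-Gamma(17/2, 369/16)
obs 4: x=-3/4 → posterior Inverse-Gamma(9, 747/32)
obs 5: x=3 → posterior Inverse-Gamma(19/2, 891/32)
obs 6: x=-1 → posterior Inverse-Gamma(10, 907/32)
obs 7: x=-2 → posterior Inverse-Gamma(21/2, 971/32)
obs 8: x=-8 → posterior Inverse-Gamma(11, 1995/32)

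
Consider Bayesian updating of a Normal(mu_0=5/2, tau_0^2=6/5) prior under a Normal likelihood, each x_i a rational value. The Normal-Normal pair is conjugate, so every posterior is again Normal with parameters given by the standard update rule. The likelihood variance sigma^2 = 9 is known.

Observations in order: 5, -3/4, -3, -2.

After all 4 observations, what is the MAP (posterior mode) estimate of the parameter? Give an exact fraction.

36/23

obs 1: x=5 → posterior Normal(95/34, 18/17)
obs 2: x=-3/4 → posterior Normal(46/19, 18/19)
obs 3: x=-3 → posterior Normal(40/21, 6/7)
obs 4: x=-2 → posterior Normal(36/23, 18/23)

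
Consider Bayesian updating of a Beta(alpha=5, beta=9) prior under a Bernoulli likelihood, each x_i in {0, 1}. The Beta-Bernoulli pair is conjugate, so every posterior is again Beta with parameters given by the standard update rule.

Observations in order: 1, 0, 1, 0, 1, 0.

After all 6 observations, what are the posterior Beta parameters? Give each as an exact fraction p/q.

alpha=8, beta=12

obs 1: x=1 → posterior Beta(6, 9)
obs 2: x=0 → posterior Beta(6, 10)
obs 3: x=1 → posterior Beta(7, 10)
obs 4: x=0 → posterior Beta(7, 11)
obs 5: x=1 → posterior Beta(8, 11)
obs 6: x=0 → posterior Beta(8, 12)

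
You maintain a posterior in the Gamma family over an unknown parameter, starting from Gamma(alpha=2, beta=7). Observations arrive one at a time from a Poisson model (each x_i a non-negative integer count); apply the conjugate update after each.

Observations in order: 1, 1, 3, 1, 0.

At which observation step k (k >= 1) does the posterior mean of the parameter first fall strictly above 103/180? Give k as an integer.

obs 1: x=1 → posterior Gamma(3, 8)
obs 2: x=1 → posterior Gamma(4, 9)
obs 3: x=3 → posterior Gamma(7, 10)
obs 4: x=1 → posterior Gamma(8, 11)
obs 5: x=0 → posterior Gamma(8, 12)

k = 3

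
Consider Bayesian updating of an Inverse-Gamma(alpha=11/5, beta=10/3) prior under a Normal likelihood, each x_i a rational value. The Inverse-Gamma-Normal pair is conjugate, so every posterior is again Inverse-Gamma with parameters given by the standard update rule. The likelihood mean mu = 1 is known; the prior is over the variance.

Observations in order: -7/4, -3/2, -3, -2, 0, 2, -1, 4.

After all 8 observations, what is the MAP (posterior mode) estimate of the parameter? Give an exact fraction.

14515/3456

obs 1: x=-7/4 → posterior Inverse-Gamma(27/10, 683/96)
obs 2: x=-3/2 → posterior Inverse-Gamma(16/5, 983/96)
obs 3: x=-3 → posterior Inverse-Gamma(37/10, 1751/96)
obs 4: x=-2 → posterior Inverse-Gamma(21/5, 2183/96)
obs 5: x=0 → posterior Inverse-Gamma(47/10, 2231/96)
obs 6: x=2 → posterior Inverse-Gamma(26/5, 2279/96)
obs 7: x=-1 → posterior Inverse-Gamma(57/10, 2471/96)
obs 8: x=4 → posterior Inverse-Gamma(31/5, 2903/96)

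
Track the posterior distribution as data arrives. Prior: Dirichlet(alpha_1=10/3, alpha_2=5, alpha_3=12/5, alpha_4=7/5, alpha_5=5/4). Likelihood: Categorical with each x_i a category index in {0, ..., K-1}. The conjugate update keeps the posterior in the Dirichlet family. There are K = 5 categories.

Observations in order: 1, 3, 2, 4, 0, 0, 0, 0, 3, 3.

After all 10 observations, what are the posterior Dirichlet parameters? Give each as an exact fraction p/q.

alpha_1=22/3, alpha_2=6, alpha_3=17/5, alpha_4=22/5, alpha_5=9/4

obs 1: x=1 → posterior Dirichlet(10/3, 6, 12/5, 7/5, 5/4)
obs 2: x=3 → posterior Dirichlet(10/3, 6, 12/5, 12/5, 5/4)
obs 3: x=2 → posterior Dirichlet(10/3, 6, 17/5, 12/5, 5/4)
obs 4: x=4 → posterior Dirichlet(10/3, 6, 17/5, 12/5, 9/4)
obs 5: x=0 → posterior Dirichlet(13/3, 6, 17/5, 12/5, 9/4)
obs 6: x=0 → posterior Dirichlet(16/3, 6, 17/5, 12/5, 9/4)
obs 7: x=0 → posterior Dirichlet(19/3, 6, 17/5, 12/5, 9/4)
obs 8: x=0 → posterior Dirichlet(22/3, 6, 17/5, 12/5, 9/4)
obs 9: x=3 → posterior Dirichlet(22/3, 6, 17/5, 17/5, 9/4)
obs 10: x=3 → posterior Dirichlet(22/3, 6, 17/5, 22/5, 9/4)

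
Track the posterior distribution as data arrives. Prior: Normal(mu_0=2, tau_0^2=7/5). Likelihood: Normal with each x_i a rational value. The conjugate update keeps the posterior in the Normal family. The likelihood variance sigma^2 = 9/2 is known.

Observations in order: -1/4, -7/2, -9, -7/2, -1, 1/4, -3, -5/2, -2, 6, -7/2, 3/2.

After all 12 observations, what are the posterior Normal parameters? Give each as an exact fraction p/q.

mu_0=-197/213, tau_0^2=21/71

obs 1: x=-1/4 → posterior Normal(173/118, 63/59)
obs 2: x=-7/2 → posterior Normal(75/146, 63/73)
obs 3: x=-9 → posterior Normal(-59/58, 21/29)
obs 4: x=-7/2 → posterior Normal(-275/202, 63/101)
obs 5: x=-1 → posterior Normal(-303/230, 63/115)
obs 6: x=1/4 → posterior Normal(-148/129, 21/43)
obs 7: x=-3 → posterior Normal(-190/143, 63/143)
obs 8: x=-5/2 → posterior Normal(-225/157, 63/157)
obs 9: x=-2 → posterior Normal(-253/171, 7/19)
obs 10: x=6 → posterior Normal(-169/185, 63/185)
obs 11: x=-7/2 → posterior Normal(-218/199, 63/199)
obs 12: x=3/2 → posterior Normal(-197/213, 21/71)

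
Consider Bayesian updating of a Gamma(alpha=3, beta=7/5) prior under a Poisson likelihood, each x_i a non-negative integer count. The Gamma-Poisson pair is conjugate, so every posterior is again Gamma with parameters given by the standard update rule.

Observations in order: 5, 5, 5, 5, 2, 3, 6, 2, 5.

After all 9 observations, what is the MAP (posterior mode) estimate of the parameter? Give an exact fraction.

50/13

obs 1: x=5 → posterior Gamma(8, 12/5)
obs 2: x=5 → posterior Gamma(13, 17/5)
obs 3: x=5 → posterior Gamma(18, 22/5)
obs 4: x=5 → posterior Gamma(23, 27/5)
obs 5: x=2 → posterior Gamma(25, 32/5)
obs 6: x=3 → posterior Gamma(28, 37/5)
obs 7: x=6 → posterior Gamma(34, 42/5)
obs 8: x=2 → posterior Gamma(36, 47/5)
obs 9: x=5 → posterior Gamma(41, 52/5)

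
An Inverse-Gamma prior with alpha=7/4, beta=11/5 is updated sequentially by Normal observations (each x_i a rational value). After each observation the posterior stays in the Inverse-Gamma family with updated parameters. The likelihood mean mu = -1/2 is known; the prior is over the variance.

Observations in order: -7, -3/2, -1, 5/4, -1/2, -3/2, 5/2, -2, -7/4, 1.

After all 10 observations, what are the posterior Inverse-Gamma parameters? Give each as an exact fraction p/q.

obs 1: x=-7 → posterior Inverse-Gamma(9/4, 933/40)
obs 2: x=-3/2 → posterior Inverse-Gamma(11/4, 953/40)
obs 3: x=-1 → posterior Inverse-Gamma(13/4, 479/20)
obs 4: x=5/4 → posterior Inverse-Gamma(15/4, 4077/160)
obs 5: x=-1/2 → posterior Inverse-Gamma(17/4, 4077/160)
obs 6: x=-3/2 → posterior Inverse-Gamma(19/4, 4157/160)
obs 7: x=5/2 → posterior Inverse-Gamma(21/4, 4877/160)
obs 8: x=-2 → posterior Inverse-Gamma(23/4, 5057/160)
obs 9: x=-7/4 → posterior Inverse-Gamma(25/4, 2591/80)
obs 10: x=1 → posterior Inverse-Gamma(27/4, 2681/80)

alpha=27/4, beta=2681/80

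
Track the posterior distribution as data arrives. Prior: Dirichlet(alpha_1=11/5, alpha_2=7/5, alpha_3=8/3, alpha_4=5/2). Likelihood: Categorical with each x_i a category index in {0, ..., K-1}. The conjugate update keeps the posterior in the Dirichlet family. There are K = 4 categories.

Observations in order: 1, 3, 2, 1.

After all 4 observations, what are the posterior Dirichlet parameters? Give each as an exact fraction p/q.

alpha_1=11/5, alpha_2=17/5, alpha_3=11/3, alpha_4=7/2

obs 1: x=1 → posterior Dirichlet(11/5, 12/5, 8/3, 5/2)
obs 2: x=3 → posterior Dirichlet(11/5, 12/5, 8/3, 7/2)
obs 3: x=2 → posterior Dirichlet(11/5, 12/5, 11/3, 7/2)
obs 4: x=1 → posterior Dirichlet(11/5, 17/5, 11/3, 7/2)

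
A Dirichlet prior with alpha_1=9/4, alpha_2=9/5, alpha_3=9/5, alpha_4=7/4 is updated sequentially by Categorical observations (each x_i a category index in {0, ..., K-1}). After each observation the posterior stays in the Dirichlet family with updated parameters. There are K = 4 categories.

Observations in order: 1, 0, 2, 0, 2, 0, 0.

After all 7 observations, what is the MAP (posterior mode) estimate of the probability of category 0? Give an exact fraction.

obs 1: x=1 → posterior Dirichlet(9/4, 14/5, 9/5, 7/4)
obs 2: x=0 → posterior Dirichlet(13/4, 14/5, 9/5, 7/4)
obs 3: x=2 → posterior Dirichlet(13/4, 14/5, 14/5, 7/4)
obs 4: x=0 → posterior Dirichlet(17/4, 14/5, 14/5, 7/4)
obs 5: x=2 → posterior Dirichlet(17/4, 14/5, 19/5, 7/4)
obs 6: x=0 → posterior Dirichlet(21/4, 14/5, 19/5, 7/4)
obs 7: x=0 → posterior Dirichlet(25/4, 14/5, 19/5, 7/4)

105/212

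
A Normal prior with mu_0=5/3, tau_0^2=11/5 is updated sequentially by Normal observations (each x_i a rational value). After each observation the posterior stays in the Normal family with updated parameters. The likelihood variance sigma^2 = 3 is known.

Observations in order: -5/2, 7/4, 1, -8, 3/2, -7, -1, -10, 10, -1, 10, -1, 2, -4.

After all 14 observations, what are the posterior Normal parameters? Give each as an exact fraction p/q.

obs 1: x=-5/2 → posterior Normal(-5/52, 33/26)
obs 2: x=7/4 → posterior Normal(67/148, 33/37)
obs 3: x=1 → posterior Normal(37/64, 11/16)
obs 4: x=-8 → posterior Normal(-241/236, 33/59)
obs 5: x=3/2 → posterior Normal(-5/8, 33/70)
obs 6: x=-7 → posterior Normal(-161/108, 11/27)
obs 7: x=-1 → posterior Normal(-527/368, 33/92)
obs 8: x=-10 → posterior Normal(-967/412, 33/103)
obs 9: x=10 → posterior Normal(-527/456, 11/38)
obs 10: x=-1 → posterior Normal(-571/500, 33/125)
obs 11: x=10 → posterior Normal(-131/544, 33/136)
obs 12: x=-1 → posterior Normal(-25/84, 11/49)
obs 13: x=2 → posterior Normal(-87/632, 33/158)
obs 14: x=-4 → posterior Normal(-263/676, 33/169)

mu_0=-263/676, tau_0^2=33/169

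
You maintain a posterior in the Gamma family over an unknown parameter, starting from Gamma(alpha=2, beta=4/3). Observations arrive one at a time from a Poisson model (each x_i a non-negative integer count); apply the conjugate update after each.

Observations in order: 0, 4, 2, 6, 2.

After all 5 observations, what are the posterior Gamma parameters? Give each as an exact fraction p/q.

alpha=16, beta=19/3

obs 1: x=0 → posterior Gamma(2, 7/3)
obs 2: x=4 → posterior Gamma(6, 10/3)
obs 3: x=2 → posterior Gamma(8, 13/3)
obs 4: x=6 → posterior Gamma(14, 16/3)
obs 5: x=2 → posterior Gamma(16, 19/3)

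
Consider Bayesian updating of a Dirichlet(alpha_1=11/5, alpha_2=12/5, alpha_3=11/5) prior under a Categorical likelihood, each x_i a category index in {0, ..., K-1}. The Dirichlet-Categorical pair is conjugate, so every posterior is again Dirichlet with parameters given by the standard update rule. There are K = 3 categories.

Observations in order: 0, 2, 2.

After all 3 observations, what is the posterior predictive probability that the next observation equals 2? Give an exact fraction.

3/7

obs 1: x=0 → posterior Dirichlet(16/5, 12/5, 11/5)
obs 2: x=2 → posterior Dirichlet(16/5, 12/5, 16/5)
obs 3: x=2 → posterior Dirichlet(16/5, 12/5, 21/5)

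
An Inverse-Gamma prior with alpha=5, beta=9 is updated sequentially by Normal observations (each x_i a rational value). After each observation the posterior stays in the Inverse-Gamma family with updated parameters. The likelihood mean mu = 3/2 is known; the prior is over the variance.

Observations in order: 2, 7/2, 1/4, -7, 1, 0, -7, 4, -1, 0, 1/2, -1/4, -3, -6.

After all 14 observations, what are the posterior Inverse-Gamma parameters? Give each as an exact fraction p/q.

alpha=12, beta=2129/16

obs 1: x=2 → posterior Inverse-Gamma(11/2, 73/8)
obs 2: x=7/2 → posterior Inverse-Gamma(6, 89/8)
obs 3: x=1/4 → posterior Inverse-Gamma(13/2, 381/32)
obs 4: x=-7 → posterior Inverse-Gamma(7, 1537/32)
obs 5: x=1 → posterior Inverse-Gamma(15/2, 1541/32)
obs 6: x=0 → posterior Inverse-Gamma(8, 1577/32)
obs 7: x=-7 → posterior Inverse-Gamma(17/2, 2733/32)
obs 8: x=4 → posterior Inverse-Gamma(9, 2833/32)
obs 9: x=-1 → posterior Inverse-Gamma(19/2, 2933/32)
obs 10: x=0 → posterior Inverse-Gamma(10, 2969/32)
obs 11: x=1/2 → posterior Inverse-Gamma(21/2, 2985/32)
obs 12: x=-1/4 → posterior Inverse-Gamma(11, 1517/16)
obs 13: x=-3 → posterior Inverse-Gamma(23/2, 1679/16)
obs 14: x=-6 → posterior Inverse-Gamma(12, 2129/16)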